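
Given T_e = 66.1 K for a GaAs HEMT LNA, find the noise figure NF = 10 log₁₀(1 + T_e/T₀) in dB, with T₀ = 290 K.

0.892 dB

F = 1 + T_e/T₀ = 1 + 66.1/290 = 1.22793
NF = 10 log₁₀(1.22793) = 0.892 dB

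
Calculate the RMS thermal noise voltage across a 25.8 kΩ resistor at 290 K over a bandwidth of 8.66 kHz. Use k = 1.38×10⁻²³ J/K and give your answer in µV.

V_n = √(4kTRB)
4kTRB = 4 × 1.38×10⁻²³ × 290 × 2.58×10⁴ × 8.66×10³ = 3.58×10⁻¹² V²
V_n = √(3.58×10⁻¹²) = 1.89×10⁻⁶ V = 1.89 µV

1.89 µV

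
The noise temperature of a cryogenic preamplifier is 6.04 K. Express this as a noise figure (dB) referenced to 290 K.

F = 1 + T_e/T₀ = 1 + 6.04/290 = 1.02083
NF = 10 log₁₀(1.02083) = 0.090 dB

0.090 dB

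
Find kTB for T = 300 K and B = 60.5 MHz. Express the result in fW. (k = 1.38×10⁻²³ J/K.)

250 fW

P_n = kTB = 1.38×10⁻²³ × 300 × 6.05×10⁷ = 2.50×10⁻¹³ W = 250 fW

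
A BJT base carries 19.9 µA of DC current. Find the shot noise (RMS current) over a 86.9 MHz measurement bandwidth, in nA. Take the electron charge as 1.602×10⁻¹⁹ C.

23.5 nA

I_n = √(2qI·B)
2qI·B = 2 × 1.602×10⁻¹⁹ × 1.99×10⁻⁵ × 8.69×10⁷ = 5.54×10⁻¹⁶ A²
I_n = √(5.54×10⁻¹⁶) = 2.35×10⁻⁸ A = 23.5 nA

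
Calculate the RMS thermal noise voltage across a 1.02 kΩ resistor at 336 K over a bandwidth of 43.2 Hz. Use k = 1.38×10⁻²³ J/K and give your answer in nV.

28.6 nV

V_n = √(4kTRB)
4kTRB = 4 × 1.38×10⁻²³ × 336 × 1.02×10³ × 4.32×10¹ = 8.17×10⁻¹⁶ V²
V_n = √(8.17×10⁻¹⁶) = 2.86×10⁻⁸ V = 28.6 nV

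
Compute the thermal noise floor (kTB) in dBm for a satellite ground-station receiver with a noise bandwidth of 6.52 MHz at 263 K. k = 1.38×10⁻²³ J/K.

−106.3 dBm

P_n = kTB = 1.38×10⁻²³ × 263 × 6.52×10⁶ = 2.37×10⁻¹⁴ W
In dBm: 10 log₁₀(2.37×10⁻¹⁴ / 10⁻³) = −106.3 dBm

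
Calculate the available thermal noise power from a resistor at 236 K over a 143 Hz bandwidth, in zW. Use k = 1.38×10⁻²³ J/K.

P_n = kTB = 1.38×10⁻²³ × 236 × 1.43×10² = 4.66×10⁻¹⁹ W = 466 zW

466 zW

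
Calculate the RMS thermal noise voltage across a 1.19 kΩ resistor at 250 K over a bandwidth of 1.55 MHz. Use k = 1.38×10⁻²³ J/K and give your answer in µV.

V_n = √(4kTRB)
4kTRB = 4 × 1.38×10⁻²³ × 250 × 1.19×10³ × 1.55×10⁶ = 2.55×10⁻¹¹ V²
V_n = √(2.55×10⁻¹¹) = 5.05×10⁻⁶ V = 5.05 µV

5.05 µV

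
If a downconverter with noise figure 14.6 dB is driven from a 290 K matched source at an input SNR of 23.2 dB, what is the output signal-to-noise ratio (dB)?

8.6 dB

By definition F = SNR_in/SNR_out, so in dB: SNR_out = SNR_in − NF
SNR_out = 23.2 − 14.6 = 8.6 dB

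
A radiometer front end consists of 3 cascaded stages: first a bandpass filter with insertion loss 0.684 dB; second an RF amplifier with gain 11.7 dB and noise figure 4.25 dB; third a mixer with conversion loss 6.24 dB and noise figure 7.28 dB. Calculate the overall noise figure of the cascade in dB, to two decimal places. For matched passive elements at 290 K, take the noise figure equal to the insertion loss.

Convert to linear (a loss of L dB is a gain of −L dB): F_i = 10^(NF_i/10), G_i = 10^(G_i,dB/10)
  Stage 1: F_1 = 10^(0.684/10) = 1.171, G_1 = 10^(−0.684/10) = 0.8543
  Stage 2: F_2 = 10^(4.25/10) = 2.661, G_2 = 10^(11.7/10) = 14.79
  Stage 3: F_3 = 10^(7.28/10) = 5.346, G_3 = 10^(−6.24/10) = 0.2377
Friis cascade:
  F = 1.171 + (2.661 − 1)/0.8543 + (5.346 − 1)/12.64 = 3.459
NF = 10 log₁₀(3.459) = 5.39 dB

5.39 dB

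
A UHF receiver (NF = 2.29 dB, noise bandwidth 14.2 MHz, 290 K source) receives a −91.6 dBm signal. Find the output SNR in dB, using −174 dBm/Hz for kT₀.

Noise floor: N = −174 + 10 log₁₀(B) + NF
10 log₁₀(1.42×10⁷) = 71.52 dB
N = −174 + 71.52 + 2.29 = −100.19 dBm
SNR = P_sig − N = −91.6 − (−100.19) = 8.59 dB → 8.6 dB

8.6 dB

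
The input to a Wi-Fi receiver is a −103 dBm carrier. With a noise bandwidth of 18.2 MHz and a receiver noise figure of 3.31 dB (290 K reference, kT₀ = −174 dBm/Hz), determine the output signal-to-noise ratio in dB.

−4.9 dB

Noise floor: N = −174 + 10 log₁₀(B) + NF
10 log₁₀(1.82×10⁷) = 72.6 dB
N = −174 + 72.6 + 3.31 = −98.09 dBm
SNR = P_sig − N = −103 − (−98.09) = −4.91 dB → −4.9 dB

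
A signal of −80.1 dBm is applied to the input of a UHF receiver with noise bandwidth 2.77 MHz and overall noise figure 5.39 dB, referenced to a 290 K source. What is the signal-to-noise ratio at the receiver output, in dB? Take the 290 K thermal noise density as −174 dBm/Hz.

24.1 dB

Noise floor: N = −174 + 10 log₁₀(B) + NF
10 log₁₀(2.77×10⁶) = 64.42 dB
N = −174 + 64.42 + 5.39 = −104.19 dBm
SNR = P_sig − N = −80.1 − (−104.19) = 24.09 dB → 24.1 dB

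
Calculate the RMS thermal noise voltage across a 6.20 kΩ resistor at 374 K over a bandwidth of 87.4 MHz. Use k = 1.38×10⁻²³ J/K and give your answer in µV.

106 µV

V_n = √(4kTRB)
4kTRB = 4 × 1.38×10⁻²³ × 374 × 6.20×10³ × 8.74×10⁷ = 1.12×10⁻⁸ V²
V_n = √(1.12×10⁻⁸) = 1.06×10⁻⁴ V = 106 µV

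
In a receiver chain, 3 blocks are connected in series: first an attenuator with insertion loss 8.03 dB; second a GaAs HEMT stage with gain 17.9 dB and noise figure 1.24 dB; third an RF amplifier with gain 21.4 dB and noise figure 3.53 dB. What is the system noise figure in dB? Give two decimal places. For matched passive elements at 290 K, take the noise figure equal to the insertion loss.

Convert to linear (a loss of L dB is a gain of −L dB): F_i = 10^(NF_i/10), G_i = 10^(G_i,dB/10)
  Stage 1: F_1 = 10^(8.03/10) = 6.353, G_1 = 10^(−8.03/10) = 0.1574
  Stage 2: F_2 = 10^(1.24/10) = 1.330, G_2 = 10^(17.9/10) = 61.66
  Stage 3: F_3 = 10^(3.53/10) = 2.254, G_3 = 10^(21.4/10) = 138.0
Friis cascade:
  F = 6.353 + (1.330 − 1)/0.1574 + (2.254 − 1)/9.705 = 8.582
NF = 10 log₁₀(8.582) = 9.34 dB

9.34 dB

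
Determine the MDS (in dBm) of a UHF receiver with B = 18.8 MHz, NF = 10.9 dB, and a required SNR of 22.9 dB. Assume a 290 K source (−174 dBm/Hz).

−67.5 dBm

Sensitivity = −174 + 10 log₁₀(B) + NF + SNR_min
= −174 + 72.74 + 10.9 + 22.9
= −67.46 dBm → −67.5 dBm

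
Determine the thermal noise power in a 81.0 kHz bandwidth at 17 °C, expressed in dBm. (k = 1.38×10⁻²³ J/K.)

−124.9 dBm

T = 17 °C + 273.15 = 290.15 K
P_n = kTB = 1.38×10⁻²³ × 290.15 × 8.10×10⁴ = 3.24×10⁻¹⁶ W
In dBm: 10 log₁₀(3.24×10⁻¹⁶ / 10⁻³) = −124.9 dBm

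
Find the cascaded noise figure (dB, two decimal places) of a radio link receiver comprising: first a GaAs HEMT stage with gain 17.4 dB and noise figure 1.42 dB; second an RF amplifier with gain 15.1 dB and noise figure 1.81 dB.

Convert to linear (a loss of L dB is a gain of −L dB): F_i = 10^(NF_i/10), G_i = 10^(G_i,dB/10)
  Stage 1: F_1 = 10^(1.42/10) = 1.387, G_1 = 10^(17.4/10) = 54.95
  Stage 2: F_2 = 10^(1.81/10) = 1.517, G_2 = 10^(15.1/10) = 32.36
Friis cascade:
  F = 1.387 + (1.517 − 1)/54.95 = 1.396
NF = 10 log₁₀(1.396) = 1.45 dB

1.45 dB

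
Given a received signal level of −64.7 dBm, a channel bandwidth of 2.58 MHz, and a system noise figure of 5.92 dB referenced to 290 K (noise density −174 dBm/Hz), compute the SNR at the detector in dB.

Noise floor: N = −174 + 10 log₁₀(B) + NF
10 log₁₀(2.58×10⁶) = 64.12 dB
N = −174 + 64.12 + 5.92 = −103.96 dBm
SNR = P_sig − N = −64.7 − (−103.96) = 39.26 dB → 39.3 dB

39.3 dB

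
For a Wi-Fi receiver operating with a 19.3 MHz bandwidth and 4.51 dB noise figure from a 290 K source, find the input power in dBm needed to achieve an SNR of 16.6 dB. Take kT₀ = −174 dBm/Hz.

−80.0 dBm

Sensitivity = −174 + 10 log₁₀(B) + NF + SNR_min
= −174 + 72.86 + 4.51 + 16.6
= −80.03 dBm → −80.0 dBm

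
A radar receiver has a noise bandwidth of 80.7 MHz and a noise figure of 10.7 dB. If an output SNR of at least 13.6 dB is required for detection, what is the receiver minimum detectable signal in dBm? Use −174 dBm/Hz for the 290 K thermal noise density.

Sensitivity = −174 + 10 log₁₀(B) + NF + SNR_min
= −174 + 79.07 + 10.7 + 13.6
= −70.63 dBm → −70.6 dBm

−70.6 dBm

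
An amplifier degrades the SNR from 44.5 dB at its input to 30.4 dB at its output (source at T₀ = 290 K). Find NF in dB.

14.1 dB

NF (dB) = SNR_in(dB) − SNR_out(dB) when the source is at T₀
NF = 44.5 − 30.4 = 14.1 dB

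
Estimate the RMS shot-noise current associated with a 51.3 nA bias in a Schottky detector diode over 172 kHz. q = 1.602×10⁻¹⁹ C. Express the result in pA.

53.2 pA

I_n = √(2qI·B)
2qI·B = 2 × 1.602×10⁻¹⁹ × 5.13×10⁻⁸ × 1.72×10⁵ = 2.83×10⁻²¹ A²
I_n = √(2.83×10⁻²¹) = 5.32×10⁻¹¹ A = 53.2 pA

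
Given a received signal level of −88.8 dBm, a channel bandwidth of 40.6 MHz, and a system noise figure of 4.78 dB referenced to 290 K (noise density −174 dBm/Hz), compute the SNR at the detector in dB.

4.3 dB

Noise floor: N = −174 + 10 log₁₀(B) + NF
10 log₁₀(4.06×10⁷) = 76.09 dB
N = −174 + 76.09 + 4.78 = −93.13 dBm
SNR = P_sig − N = −88.8 − (−93.13) = 4.33 dB → 4.3 dB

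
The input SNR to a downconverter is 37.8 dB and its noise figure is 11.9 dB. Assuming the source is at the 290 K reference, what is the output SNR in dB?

By definition F = SNR_in/SNR_out, so in dB: SNR_out = SNR_in − NF
SNR_out = 37.8 − 11.9 = 25.9 dB

25.9 dB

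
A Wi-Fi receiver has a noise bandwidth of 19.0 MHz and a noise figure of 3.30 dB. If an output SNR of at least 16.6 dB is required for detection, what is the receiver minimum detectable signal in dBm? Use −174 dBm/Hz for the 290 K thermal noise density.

Sensitivity = −174 + 10 log₁₀(B) + NF + SNR_min
= −174 + 72.79 + 3.30 + 16.6
= −81.31 dBm → −81.3 dBm

−81.3 dBm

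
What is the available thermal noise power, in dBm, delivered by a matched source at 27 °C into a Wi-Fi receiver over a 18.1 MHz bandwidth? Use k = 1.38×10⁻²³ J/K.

−101.3 dBm

T = 27 °C + 273.15 = 300.15 K
P_n = kTB = 1.38×10⁻²³ × 300.15 × 1.81×10⁷ = 7.50×10⁻¹⁴ W
In dBm: 10 log₁₀(7.50×10⁻¹⁴ / 10⁻³) = −101.3 dBm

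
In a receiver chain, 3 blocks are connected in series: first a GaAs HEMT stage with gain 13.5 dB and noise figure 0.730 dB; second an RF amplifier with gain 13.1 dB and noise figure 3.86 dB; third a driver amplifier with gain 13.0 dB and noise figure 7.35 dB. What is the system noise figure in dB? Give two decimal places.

Convert to linear (a loss of L dB is a gain of −L dB): F_i = 10^(NF_i/10), G_i = 10^(G_i,dB/10)
  Stage 1: F_1 = 10^(0.730/10) = 1.183, G_1 = 10^(13.5/10) = 22.39
  Stage 2: F_2 = 10^(3.86/10) = 2.432, G_2 = 10^(13.1/10) = 20.42
  Stage 3: F_3 = 10^(7.35/10) = 5.433, G_3 = 10^(13.0/10) = 19.95
Friis cascade:
  F = 1.183 + (2.432 − 1)/22.39 + (5.433 − 1)/457.1 = 1.257
NF = 10 log₁₀(1.257) = 0.99 dB

0.99 dB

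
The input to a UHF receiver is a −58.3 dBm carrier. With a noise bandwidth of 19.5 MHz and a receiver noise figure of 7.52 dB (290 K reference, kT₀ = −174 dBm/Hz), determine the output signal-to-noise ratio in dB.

35.3 dB

Noise floor: N = −174 + 10 log₁₀(B) + NF
10 log₁₀(1.95×10⁷) = 72.9 dB
N = −174 + 72.9 + 7.52 = −93.58 dBm
SNR = P_sig − N = −58.3 − (−93.58) = 35.28 dB → 35.3 dB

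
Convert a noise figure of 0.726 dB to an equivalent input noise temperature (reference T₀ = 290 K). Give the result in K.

52.8 K

F = 10^(0.726/10) = 1.18195
T_e = (F − 1)·T₀ = (1.18195 − 1) × 290 = 52.8 K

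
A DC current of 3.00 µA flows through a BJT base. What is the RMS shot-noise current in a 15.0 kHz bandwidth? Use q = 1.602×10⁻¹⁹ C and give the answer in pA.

I_n = √(2qI·B)
2qI·B = 2 × 1.602×10⁻¹⁹ × 3.00×10⁻⁶ × 1.50×10⁴ = 1.44×10⁻²⁰ A²
I_n = √(1.44×10⁻²⁰) = 1.20×10⁻¹⁰ A = 120 pA

120 pA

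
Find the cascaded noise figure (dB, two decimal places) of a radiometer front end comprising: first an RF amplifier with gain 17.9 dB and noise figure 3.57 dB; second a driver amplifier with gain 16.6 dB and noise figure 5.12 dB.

Convert to linear (a loss of L dB is a gain of −L dB): F_i = 10^(NF_i/10), G_i = 10^(G_i,dB/10)
  Stage 1: F_1 = 10^(3.57/10) = 2.275, G_1 = 10^(17.9/10) = 61.66
  Stage 2: F_2 = 10^(5.12/10) = 3.251, G_2 = 10^(16.6/10) = 45.71
Friis cascade:
  F = 2.275 + (3.251 − 1)/61.66 = 2.312
NF = 10 log₁₀(2.312) = 3.64 dB

3.64 dB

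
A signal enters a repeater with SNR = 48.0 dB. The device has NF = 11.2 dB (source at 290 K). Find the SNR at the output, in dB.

36.8 dB

By definition F = SNR_in/SNR_out, so in dB: SNR_out = SNR_in − NF
SNR_out = 48.0 − 11.2 = 36.8 dB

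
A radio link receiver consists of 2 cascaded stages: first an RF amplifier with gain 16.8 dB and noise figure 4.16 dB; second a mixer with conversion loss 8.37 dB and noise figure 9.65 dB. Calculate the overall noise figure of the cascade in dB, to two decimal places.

4.44 dB

Convert to linear (a loss of L dB is a gain of −L dB): F_i = 10^(NF_i/10), G_i = 10^(G_i,dB/10)
  Stage 1: F_1 = 10^(4.16/10) = 2.606, G_1 = 10^(16.8/10) = 47.86
  Stage 2: F_2 = 10^(9.65/10) = 9.226, G_2 = 10^(−8.37/10) = 0.1455
Friis cascade:
  F = 2.606 + (9.226 − 1)/47.86 = 2.778
NF = 10 log₁₀(2.778) = 4.44 dB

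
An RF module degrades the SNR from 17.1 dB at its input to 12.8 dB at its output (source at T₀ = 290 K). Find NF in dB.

4.3 dB

NF (dB) = SNR_in(dB) − SNR_out(dB) when the source is at T₀
NF = 17.1 − 12.8 = 4.3 dB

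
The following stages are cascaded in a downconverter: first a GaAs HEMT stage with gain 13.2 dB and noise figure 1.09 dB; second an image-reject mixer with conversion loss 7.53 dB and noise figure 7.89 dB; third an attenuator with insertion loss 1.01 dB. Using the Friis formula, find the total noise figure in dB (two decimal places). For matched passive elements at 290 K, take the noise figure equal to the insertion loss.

2.05 dB

Convert to linear (a loss of L dB is a gain of −L dB): F_i = 10^(NF_i/10), G_i = 10^(G_i,dB/10)
  Stage 1: F_1 = 10^(1.09/10) = 1.285, G_1 = 10^(13.2/10) = 20.89
  Stage 2: F_2 = 10^(7.89/10) = 6.152, G_2 = 10^(−7.53/10) = 0.1766
  Stage 3: F_3 = 10^(1.01/10) = 1.262, G_3 = 10^(−1.01/10) = 0.7925
Friis cascade:
  F = 1.285 + (6.152 − 1)/20.89 + (1.262 − 1)/3.690 = 1.603
NF = 10 log₁₀(1.603) = 2.05 dB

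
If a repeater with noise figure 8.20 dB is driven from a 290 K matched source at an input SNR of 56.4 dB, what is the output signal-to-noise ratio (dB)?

48.20 dB

By definition F = SNR_in/SNR_out, so in dB: SNR_out = SNR_in − NF
SNR_out = 56.4 − 8.20 = 48.20 dB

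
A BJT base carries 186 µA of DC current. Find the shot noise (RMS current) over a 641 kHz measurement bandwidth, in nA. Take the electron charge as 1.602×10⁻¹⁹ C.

6.18 nA

I_n = √(2qI·B)
2qI·B = 2 × 1.602×10⁻¹⁹ × 1.86×10⁻⁴ × 6.41×10⁵ = 3.82×10⁻¹⁷ A²
I_n = √(3.82×10⁻¹⁷) = 6.18×10⁻⁹ A = 6.18 nA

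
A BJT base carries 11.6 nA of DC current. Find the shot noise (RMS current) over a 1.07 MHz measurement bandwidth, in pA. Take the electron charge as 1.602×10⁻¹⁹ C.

63.1 pA

I_n = √(2qI·B)
2qI·B = 2 × 1.602×10⁻¹⁹ × 1.16×10⁻⁸ × 1.07×10⁶ = 3.98×10⁻²¹ A²
I_n = √(3.98×10⁻²¹) = 6.31×10⁻¹¹ A = 63.1 pA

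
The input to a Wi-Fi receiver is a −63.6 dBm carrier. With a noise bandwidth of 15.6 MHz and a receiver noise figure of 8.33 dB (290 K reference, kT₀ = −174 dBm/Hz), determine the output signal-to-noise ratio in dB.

Noise floor: N = −174 + 10 log₁₀(B) + NF
10 log₁₀(1.56×10⁷) = 71.93 dB
N = −174 + 71.93 + 8.33 = −93.74 dBm
SNR = P_sig − N = −63.6 − (−93.74) = 30.14 dB → 30.1 dB

30.1 dB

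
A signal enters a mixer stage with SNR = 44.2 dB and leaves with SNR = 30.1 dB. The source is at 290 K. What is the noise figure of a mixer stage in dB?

14.1 dB

NF (dB) = SNR_in(dB) − SNR_out(dB) when the source is at T₀
NF = 44.2 − 30.1 = 14.1 dB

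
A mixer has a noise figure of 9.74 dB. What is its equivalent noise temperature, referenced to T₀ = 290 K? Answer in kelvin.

2441 K

F = 10^(9.74/10) = 9.4189
T_e = (F − 1)·T₀ = (9.4189 − 1) × 290 = 2441 K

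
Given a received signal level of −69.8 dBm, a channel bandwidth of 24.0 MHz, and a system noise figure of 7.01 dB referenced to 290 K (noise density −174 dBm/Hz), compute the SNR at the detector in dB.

23.4 dB

Noise floor: N = −174 + 10 log₁₀(B) + NF
10 log₁₀(2.40×10⁷) = 73.8 dB
N = −174 + 73.8 + 7.01 = −93.19 dBm
SNR = P_sig − N = −69.8 − (−93.19) = 23.39 dB → 23.4 dB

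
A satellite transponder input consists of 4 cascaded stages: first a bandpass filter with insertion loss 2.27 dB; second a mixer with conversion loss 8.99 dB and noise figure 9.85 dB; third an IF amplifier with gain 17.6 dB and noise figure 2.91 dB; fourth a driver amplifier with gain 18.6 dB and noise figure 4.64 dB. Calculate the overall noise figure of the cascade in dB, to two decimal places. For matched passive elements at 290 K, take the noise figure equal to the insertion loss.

14.70 dB

Convert to linear (a loss of L dB is a gain of −L dB): F_i = 10^(NF_i/10), G_i = 10^(G_i,dB/10)
  Stage 1: F_1 = 10^(2.27/10) = 1.687, G_1 = 10^(−2.27/10) = 0.5929
  Stage 2: F_2 = 10^(9.85/10) = 9.661, G_2 = 10^(−8.99/10) = 0.1262
  Stage 3: F_3 = 10^(2.91/10) = 1.954, G_3 = 10^(17.6/10) = 57.54
  Stage 4: F_4 = 10^(4.64/10) = 2.911, G_4 = 10^(18.6/10) = 72.44
Friis cascade:
  F = 1.687 + (9.661 − 1)/0.5929 + (1.954 − 1)/0.07482 + (2.911 − 1)/4.305 = 29.49
NF = 10 log₁₀(29.49) = 14.70 dB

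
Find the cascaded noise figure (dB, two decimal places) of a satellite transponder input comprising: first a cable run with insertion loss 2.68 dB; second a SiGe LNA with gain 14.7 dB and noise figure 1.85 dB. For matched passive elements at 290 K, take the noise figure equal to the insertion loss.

4.53 dB

Convert to linear (a loss of L dB is a gain of −L dB): F_i = 10^(NF_i/10), G_i = 10^(G_i,dB/10)
  Stage 1: F_1 = 10^(2.68/10) = 1.854, G_1 = 10^(−2.68/10) = 0.5395
  Stage 2: F_2 = 10^(1.85/10) = 1.531, G_2 = 10^(14.7/10) = 29.51
Friis cascade:
  F = 1.854 + (1.531 − 1)/0.5395 = 2.838
NF = 10 log₁₀(2.838) = 4.53 dB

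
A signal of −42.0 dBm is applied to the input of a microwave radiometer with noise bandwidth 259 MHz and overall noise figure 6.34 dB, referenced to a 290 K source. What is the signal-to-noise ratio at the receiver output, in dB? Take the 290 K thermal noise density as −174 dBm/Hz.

41.5 dB

Noise floor: N = −174 + 10 log₁₀(B) + NF
10 log₁₀(2.59×10⁸) = 84.13 dB
N = −174 + 84.13 + 6.34 = −83.53 dBm
SNR = P_sig − N = −42.0 − (−83.53) = 41.53 dB → 41.5 dB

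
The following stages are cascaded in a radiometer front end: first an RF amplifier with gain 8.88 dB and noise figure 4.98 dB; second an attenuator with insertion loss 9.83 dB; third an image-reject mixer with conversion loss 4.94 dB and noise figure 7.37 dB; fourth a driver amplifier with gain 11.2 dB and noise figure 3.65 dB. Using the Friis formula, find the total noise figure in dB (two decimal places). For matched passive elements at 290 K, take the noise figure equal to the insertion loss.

11.74 dB

Convert to linear (a loss of L dB is a gain of −L dB): F_i = 10^(NF_i/10), G_i = 10^(G_i,dB/10)
  Stage 1: F_1 = 10^(4.98/10) = 3.148, G_1 = 10^(8.88/10) = 7.727
  Stage 2: F_2 = 10^(9.83/10) = 9.616, G_2 = 10^(−9.83/10) = 0.1040
  Stage 3: F_3 = 10^(7.37/10) = 5.458, G_3 = 10^(−4.94/10) = 0.3206
  Stage 4: F_4 = 10^(3.65/10) = 2.317, G_4 = 10^(11.2/10) = 13.18
Friis cascade:
  F = 3.148 + (9.616 − 1)/7.727 + (5.458 − 1)/0.8035 + (2.317 − 1)/0.2576 = 14.92
NF = 10 log₁₀(14.92) = 11.74 dB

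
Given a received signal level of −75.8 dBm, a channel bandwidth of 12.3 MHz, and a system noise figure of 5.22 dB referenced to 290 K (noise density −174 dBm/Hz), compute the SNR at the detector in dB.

22.1 dB

Noise floor: N = −174 + 10 log₁₀(B) + NF
10 log₁₀(1.23×10⁷) = 70.9 dB
N = −174 + 70.9 + 5.22 = −97.88 dBm
SNR = P_sig − N = −75.8 − (−97.88) = 22.08 dB → 22.1 dB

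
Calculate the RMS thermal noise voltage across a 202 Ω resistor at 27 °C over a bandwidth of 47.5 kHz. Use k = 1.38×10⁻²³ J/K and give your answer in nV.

399 nV

T = 27 °C + 273.15 = 300.15 K
V_n = √(4kTRB)
4kTRB = 4 × 1.38×10⁻²³ × 300.15 × 2.02×10² × 4.75×10⁴ = 1.59×10⁻¹³ V²
V_n = √(1.59×10⁻¹³) = 3.99×10⁻⁷ V = 399 nV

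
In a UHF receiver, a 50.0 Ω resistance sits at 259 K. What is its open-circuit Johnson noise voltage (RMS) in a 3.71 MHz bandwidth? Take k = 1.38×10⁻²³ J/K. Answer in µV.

V_n = √(4kTRB)
4kTRB = 4 × 1.38×10⁻²³ × 259 × 5.00×10¹ × 3.71×10⁶ = 2.65×10⁻¹² V²
V_n = √(2.65×10⁻¹²) = 1.63×10⁻⁶ V = 1.63 µV

1.63 µV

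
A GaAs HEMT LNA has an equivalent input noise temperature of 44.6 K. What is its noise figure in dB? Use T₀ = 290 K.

0.621 dB

F = 1 + T_e/T₀ = 1 + 44.6/290 = 1.15379
NF = 10 log₁₀(1.15379) = 0.621 dB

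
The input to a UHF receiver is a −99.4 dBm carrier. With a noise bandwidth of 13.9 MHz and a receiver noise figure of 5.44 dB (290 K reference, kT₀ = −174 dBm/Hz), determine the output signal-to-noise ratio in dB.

−2.3 dB

Noise floor: N = −174 + 10 log₁₀(B) + NF
10 log₁₀(1.39×10⁷) = 71.43 dB
N = −174 + 71.43 + 5.44 = −97.13 dBm
SNR = P_sig − N = −99.4 − (−97.13) = −2.27 dB → −2.3 dB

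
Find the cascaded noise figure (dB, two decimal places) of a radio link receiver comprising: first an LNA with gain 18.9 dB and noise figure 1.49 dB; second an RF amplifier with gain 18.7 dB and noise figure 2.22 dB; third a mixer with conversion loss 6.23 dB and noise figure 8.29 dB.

Convert to linear (a loss of L dB is a gain of −L dB): F_i = 10^(NF_i/10), G_i = 10^(G_i,dB/10)
  Stage 1: F_1 = 10^(1.49/10) = 1.409, G_1 = 10^(18.9/10) = 77.62
  Stage 2: F_2 = 10^(2.22/10) = 1.667, G_2 = 10^(18.7/10) = 74.13
  Stage 3: F_3 = 10^(8.29/10) = 6.745, G_3 = 10^(−6.23/10) = 0.2382
Friis cascade:
  F = 1.409 + (1.667 − 1)/77.62 + (6.745 − 1)/5754 = 1.419
NF = 10 log₁₀(1.419) = 1.52 dB

1.52 dB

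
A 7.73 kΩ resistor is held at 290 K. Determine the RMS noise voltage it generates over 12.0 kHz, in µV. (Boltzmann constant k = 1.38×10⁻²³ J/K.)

V_n = √(4kTRB)
4kTRB = 4 × 1.38×10⁻²³ × 290 × 7.73×10³ × 1.20×10⁴ = 1.48×10⁻¹² V²
V_n = √(1.48×10⁻¹²) = 1.22×10⁻⁶ V = 1.22 µV

1.22 µV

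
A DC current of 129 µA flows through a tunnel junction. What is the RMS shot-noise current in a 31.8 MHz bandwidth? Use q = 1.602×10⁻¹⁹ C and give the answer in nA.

36.3 nA

I_n = √(2qI·B)
2qI·B = 2 × 1.602×10⁻¹⁹ × 1.29×10⁻⁴ × 3.18×10⁷ = 1.31×10⁻¹⁵ A²
I_n = √(1.31×10⁻¹⁵) = 3.63×10⁻⁸ A = 36.3 nA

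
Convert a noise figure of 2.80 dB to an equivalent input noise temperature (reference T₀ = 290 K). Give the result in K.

263 K

F = 10^(2.80/10) = 1.90546
T_e = (F − 1)·T₀ = (1.90546 − 1) × 290 = 263 K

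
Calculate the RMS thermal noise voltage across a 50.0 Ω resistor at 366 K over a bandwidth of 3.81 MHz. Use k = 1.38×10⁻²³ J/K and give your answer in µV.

V_n = √(4kTRB)
4kTRB = 4 × 1.38×10⁻²³ × 366 × 5.00×10¹ × 3.81×10⁶ = 3.85×10⁻¹² V²
V_n = √(3.85×10⁻¹²) = 1.96×10⁻⁶ V = 1.96 µV

1.96 µV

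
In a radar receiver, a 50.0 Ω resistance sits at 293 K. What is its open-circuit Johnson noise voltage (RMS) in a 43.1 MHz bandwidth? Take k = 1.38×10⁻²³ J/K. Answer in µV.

5.90 µV

V_n = √(4kTRB)
4kTRB = 4 × 1.38×10⁻²³ × 293 × 5.00×10¹ × 4.31×10⁷ = 3.49×10⁻¹¹ V²
V_n = √(3.49×10⁻¹¹) = 5.90×10⁻⁶ V = 5.90 µV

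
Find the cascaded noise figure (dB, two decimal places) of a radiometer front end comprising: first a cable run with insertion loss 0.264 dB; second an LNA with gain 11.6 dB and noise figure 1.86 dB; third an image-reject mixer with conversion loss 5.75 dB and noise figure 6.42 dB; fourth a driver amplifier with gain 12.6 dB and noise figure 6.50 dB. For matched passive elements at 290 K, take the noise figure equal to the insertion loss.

4.53 dB

Convert to linear (a loss of L dB is a gain of −L dB): F_i = 10^(NF_i/10), G_i = 10^(G_i,dB/10)
  Stage 1: F_1 = 10^(0.264/10) = 1.063, G_1 = 10^(−0.264/10) = 0.9410
  Stage 2: F_2 = 10^(1.86/10) = 1.535, G_2 = 10^(11.6/10) = 14.45
  Stage 3: F_3 = 10^(6.42/10) = 4.385, G_3 = 10^(−5.75/10) = 0.2661
  Stage 4: F_4 = 10^(6.50/10) = 4.467, G_4 = 10^(12.6/10) = 18.20
Friis cascade:
  F = 1.063 + (1.535 − 1)/0.9410 + (4.385 − 1)/13.60 + (4.467 − 1)/3.619 = 2.838
NF = 10 log₁₀(2.838) = 4.53 dB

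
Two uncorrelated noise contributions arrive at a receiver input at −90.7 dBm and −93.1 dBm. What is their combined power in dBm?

−88.7 dBm

Convert to linear, add, convert back:
P₁ = 8.51×10⁻¹³ W, P₂ = 4.90×10⁻¹³ W
P_tot = 1.34×10⁻¹² W → 10 log₁₀(P_tot / 10⁻³) = −88.7 dBm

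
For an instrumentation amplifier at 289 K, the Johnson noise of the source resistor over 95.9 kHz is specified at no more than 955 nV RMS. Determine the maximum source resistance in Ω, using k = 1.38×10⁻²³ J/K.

Johnson–Nyquist: V_n = √(4kTRB) ⇒ R = V_n² / (4kTB)
4kTB = 4 × 1.38×10⁻²³ × 289 × 9.59×10⁴ = 1.53×10⁻¹⁵
R = (9.55×10⁻⁷)² / 1.53×10⁻¹⁵ = 5.96×10² Ω = 596 Ω

596 Ω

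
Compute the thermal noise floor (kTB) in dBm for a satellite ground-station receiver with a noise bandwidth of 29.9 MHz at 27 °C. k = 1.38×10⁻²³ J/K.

T = 27 °C + 273.15 = 300.15 K
P_n = kTB = 1.38×10⁻²³ × 300.15 × 2.99×10⁷ = 1.24×10⁻¹³ W
In dBm: 10 log₁₀(1.24×10⁻¹³ / 10⁻³) = −99.1 dBm

−99.1 dBm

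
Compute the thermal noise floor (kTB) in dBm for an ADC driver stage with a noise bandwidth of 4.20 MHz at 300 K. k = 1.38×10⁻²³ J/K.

P_n = kTB = 1.38×10⁻²³ × 300 × 4.20×10⁶ = 1.74×10⁻¹⁴ W
In dBm: 10 log₁₀(1.74×10⁻¹⁴ / 10⁻³) = −107.6 dBm

−107.6 dBm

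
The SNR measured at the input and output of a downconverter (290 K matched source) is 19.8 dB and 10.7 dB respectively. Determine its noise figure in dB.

NF (dB) = SNR_in(dB) − SNR_out(dB) when the source is at T₀
NF = 19.8 − 10.7 = 9.1 dB

9.1 dB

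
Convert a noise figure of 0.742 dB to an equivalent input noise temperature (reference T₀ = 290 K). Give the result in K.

F = 10^(0.742/10) = 1.18631
T_e = (F − 1)·T₀ = (1.18631 − 1) × 290 = 54.0 K

54.0 K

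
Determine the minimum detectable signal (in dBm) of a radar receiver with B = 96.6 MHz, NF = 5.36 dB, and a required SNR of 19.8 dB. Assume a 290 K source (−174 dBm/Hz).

−69.0 dBm

Sensitivity = −174 + 10 log₁₀(B) + NF + SNR_min
= −174 + 79.85 + 5.36 + 19.8
= −68.99 dBm → −69.0 dBm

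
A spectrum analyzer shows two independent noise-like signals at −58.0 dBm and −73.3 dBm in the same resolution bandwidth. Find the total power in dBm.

−57.9 dBm

Convert to linear, add, convert back:
P₁ = 1.58×10⁻⁹ W, P₂ = 4.68×10⁻¹¹ W
P_tot = 1.63×10⁻⁹ W → 10 log₁₀(P_tot / 10⁻³) = −57.9 dBm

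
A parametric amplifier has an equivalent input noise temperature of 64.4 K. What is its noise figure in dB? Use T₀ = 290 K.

0.871 dB

F = 1 + T_e/T₀ = 1 + 64.4/290 = 1.22207
NF = 10 log₁₀(1.22207) = 0.871 dB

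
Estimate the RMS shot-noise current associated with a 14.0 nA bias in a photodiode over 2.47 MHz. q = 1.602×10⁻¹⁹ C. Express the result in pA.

105 pA

I_n = √(2qI·B)
2qI·B = 2 × 1.602×10⁻¹⁹ × 1.40×10⁻⁸ × 2.47×10⁶ = 1.11×10⁻²⁰ A²
I_n = √(1.11×10⁻²⁰) = 1.05×10⁻¹⁰ A = 105 pA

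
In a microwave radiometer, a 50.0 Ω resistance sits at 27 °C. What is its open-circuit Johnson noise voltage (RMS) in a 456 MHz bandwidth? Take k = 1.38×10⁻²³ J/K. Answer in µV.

T = 27 °C + 273.15 = 300.15 K
V_n = √(4kTRB)
4kTRB = 4 × 1.38×10⁻²³ × 300.15 × 5.00×10¹ × 4.56×10⁸ = 3.78×10⁻¹⁰ V²
V_n = √(3.78×10⁻¹⁰) = 1.94×10⁻⁵ V = 19.4 µV

19.4 µV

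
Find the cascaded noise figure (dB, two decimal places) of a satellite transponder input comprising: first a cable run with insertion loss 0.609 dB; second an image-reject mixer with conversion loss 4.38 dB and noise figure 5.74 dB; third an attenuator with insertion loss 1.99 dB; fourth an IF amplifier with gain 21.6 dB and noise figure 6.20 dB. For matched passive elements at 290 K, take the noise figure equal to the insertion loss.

Convert to linear (a loss of L dB is a gain of −L dB): F_i = 10^(NF_i/10), G_i = 10^(G_i,dB/10)
  Stage 1: F_1 = 10^(0.609/10) = 1.151, G_1 = 10^(−0.609/10) = 0.8692
  Stage 2: F_2 = 10^(5.74/10) = 3.750, G_2 = 10^(−4.38/10) = 0.3648
  Stage 3: F_3 = 10^(1.99/10) = 1.581, G_3 = 10^(−1.99/10) = 0.6324
  Stage 4: F_4 = 10^(6.20/10) = 4.169, G_4 = 10^(21.6/10) = 144.5
Friis cascade:
  F = 1.151 + (3.750 − 1)/0.8692 + (1.581 − 1)/0.3170 + (4.169 − 1)/0.2005 = 21.95
NF = 10 log₁₀(21.95) = 13.41 dB

13.41 dB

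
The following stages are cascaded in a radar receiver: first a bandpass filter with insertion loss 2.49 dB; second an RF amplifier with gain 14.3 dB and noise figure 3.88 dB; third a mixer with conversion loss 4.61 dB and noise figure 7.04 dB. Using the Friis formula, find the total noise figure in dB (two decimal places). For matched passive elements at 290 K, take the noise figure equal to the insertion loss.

6.63 dB

Convert to linear (a loss of L dB is a gain of −L dB): F_i = 10^(NF_i/10), G_i = 10^(G_i,dB/10)
  Stage 1: F_1 = 10^(2.49/10) = 1.774, G_1 = 10^(−2.49/10) = 0.5636
  Stage 2: F_2 = 10^(3.88/10) = 2.443, G_2 = 10^(14.3/10) = 26.92
  Stage 3: F_3 = 10^(7.04/10) = 5.058, G_3 = 10^(−4.61/10) = 0.3459
Friis cascade:
  F = 1.774 + (2.443 − 1)/0.5636 + (5.058 − 1)/15.17 = 4.603
NF = 10 log₁₀(4.603) = 6.63 dB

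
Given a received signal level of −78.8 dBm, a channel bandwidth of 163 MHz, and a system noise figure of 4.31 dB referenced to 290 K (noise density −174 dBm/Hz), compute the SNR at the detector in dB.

8.8 dB

Noise floor: N = −174 + 10 log₁₀(B) + NF
10 log₁₀(1.63×10⁸) = 82.12 dB
N = −174 + 82.12 + 4.31 = −87.57 dBm
SNR = P_sig − N = −78.8 − (−87.57) = 8.77 dB → 8.8 dB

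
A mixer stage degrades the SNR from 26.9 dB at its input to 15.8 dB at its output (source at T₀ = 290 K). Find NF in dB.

NF (dB) = SNR_in(dB) − SNR_out(dB) when the source is at T₀
NF = 26.9 − 15.8 = 11.1 dB

11.1 dB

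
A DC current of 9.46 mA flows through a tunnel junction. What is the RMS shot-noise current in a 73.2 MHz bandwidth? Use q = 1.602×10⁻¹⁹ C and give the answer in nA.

471 nA

I_n = √(2qI·B)
2qI·B = 2 × 1.602×10⁻¹⁹ × 9.46×10⁻³ × 7.32×10⁷ = 2.22×10⁻¹³ A²
I_n = √(2.22×10⁻¹³) = 4.71×10⁻⁷ A = 471 nA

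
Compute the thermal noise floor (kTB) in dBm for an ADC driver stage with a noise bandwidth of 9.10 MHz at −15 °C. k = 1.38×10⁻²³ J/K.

T = −15 °C + 273.15 = 258.15 K
P_n = kTB = 1.38×10⁻²³ × 258.15 × 9.10×10⁶ = 3.24×10⁻¹⁴ W
In dBm: 10 log₁₀(3.24×10⁻¹⁴ / 10⁻³) = −104.9 dBm

−104.9 dBm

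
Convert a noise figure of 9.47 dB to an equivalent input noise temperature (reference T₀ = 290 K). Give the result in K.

F = 10^(9.47/10) = 8.85116
T_e = (F − 1)·T₀ = (8.85116 − 1) × 290 = 2277 K

2277 K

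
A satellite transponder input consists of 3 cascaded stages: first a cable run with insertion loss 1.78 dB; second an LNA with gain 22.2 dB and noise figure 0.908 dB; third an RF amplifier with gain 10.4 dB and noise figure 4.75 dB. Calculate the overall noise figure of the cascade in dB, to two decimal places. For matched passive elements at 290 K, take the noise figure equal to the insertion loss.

Convert to linear (a loss of L dB is a gain of −L dB): F_i = 10^(NF_i/10), G_i = 10^(G_i,dB/10)
  Stage 1: F_1 = 10^(1.78/10) = 1.507, G_1 = 10^(−1.78/10) = 0.6637
  Stage 2: F_2 = 10^(0.908/10) = 1.233, G_2 = 10^(22.2/10) = 166.0
  Stage 3: F_3 = 10^(4.75/10) = 2.985, G_3 = 10^(10.4/10) = 10.96
Friis cascade:
  F = 1.507 + (1.233 − 1)/0.6637 + (2.985 − 1)/110.2 = 1.875
NF = 10 log₁₀(1.875) = 2.73 dB

2.73 dB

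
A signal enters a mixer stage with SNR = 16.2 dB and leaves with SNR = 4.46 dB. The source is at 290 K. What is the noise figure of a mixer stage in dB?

NF (dB) = SNR_in(dB) − SNR_out(dB) when the source is at T₀
NF = 16.2 − 4.46 = 11.74 dB

11.74 dB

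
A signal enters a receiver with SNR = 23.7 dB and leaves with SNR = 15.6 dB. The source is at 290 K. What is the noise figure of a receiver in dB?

8.1 dB

NF (dB) = SNR_in(dB) − SNR_out(dB) when the source is at T₀
NF = 23.7 − 15.6 = 8.1 dB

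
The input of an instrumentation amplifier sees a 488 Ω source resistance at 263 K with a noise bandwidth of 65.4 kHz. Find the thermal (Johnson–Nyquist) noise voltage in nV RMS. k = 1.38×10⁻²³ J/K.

681 nV

V_n = √(4kTRB)
4kTRB = 4 × 1.38×10⁻²³ × 263 × 4.88×10² × 6.54×10⁴ = 4.63×10⁻¹³ V²
V_n = √(4.63×10⁻¹³) = 6.81×10⁻⁷ V = 681 nV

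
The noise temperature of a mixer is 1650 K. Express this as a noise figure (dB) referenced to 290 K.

F = 1 + T_e/T₀ = 1 + 1650/290 = 6.68966
NF = 10 log₁₀(6.68966) = 8.25 dB

8.25 dB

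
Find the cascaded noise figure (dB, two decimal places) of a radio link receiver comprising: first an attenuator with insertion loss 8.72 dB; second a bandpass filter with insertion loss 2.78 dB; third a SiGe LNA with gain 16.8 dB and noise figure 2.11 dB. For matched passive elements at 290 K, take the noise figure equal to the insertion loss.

Convert to linear (a loss of L dB is a gain of −L dB): F_i = 10^(NF_i/10), G_i = 10^(G_i,dB/10)
  Stage 1: F_1 = 10^(8.72/10) = 7.447, G_1 = 10^(−8.72/10) = 0.1343
  Stage 2: F_2 = 10^(2.78/10) = 1.897, G_2 = 10^(−2.78/10) = 0.5272
  Stage 3: F_3 = 10^(2.11/10) = 1.626, G_3 = 10^(16.8/10) = 47.86
Friis cascade:
  F = 7.447 + (1.897 − 1)/0.1343 + (1.626 − 1)/0.07079 = 22.96
NF = 10 log₁₀(22.96) = 13.61 dB

13.61 dB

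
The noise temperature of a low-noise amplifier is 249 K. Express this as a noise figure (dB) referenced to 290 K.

F = 1 + T_e/T₀ = 1 + 249/290 = 1.85862
NF = 10 log₁₀(1.85862) = 2.69 dB

2.69 dB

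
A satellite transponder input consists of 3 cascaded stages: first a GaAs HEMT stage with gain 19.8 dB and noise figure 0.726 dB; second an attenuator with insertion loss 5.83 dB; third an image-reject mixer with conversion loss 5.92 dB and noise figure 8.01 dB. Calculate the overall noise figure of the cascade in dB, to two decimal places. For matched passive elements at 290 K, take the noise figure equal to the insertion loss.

Convert to linear (a loss of L dB is a gain of −L dB): F_i = 10^(NF_i/10), G_i = 10^(G_i,dB/10)
  Stage 1: F_1 = 10^(0.726/10) = 1.182, G_1 = 10^(19.8/10) = 95.50
  Stage 2: F_2 = 10^(5.83/10) = 3.828, G_2 = 10^(−5.83/10) = 0.2612
  Stage 3: F_3 = 10^(8.01/10) = 6.324, G_3 = 10^(−5.92/10) = 0.2559
Friis cascade:
  F = 1.182 + (3.828 − 1)/95.50 + (6.324 − 1)/24.95 = 1.425
NF = 10 log₁₀(1.425) = 1.54 dB

1.54 dB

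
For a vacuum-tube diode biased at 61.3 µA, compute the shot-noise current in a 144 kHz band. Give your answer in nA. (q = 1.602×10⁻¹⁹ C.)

I_n = √(2qI·B)
2qI·B = 2 × 1.602×10⁻¹⁹ × 6.13×10⁻⁵ × 1.44×10⁵ = 2.83×10⁻¹⁸ A²
I_n = √(2.83×10⁻¹⁸) = 1.68×10⁻⁹ A = 1.68 nA

1.68 nA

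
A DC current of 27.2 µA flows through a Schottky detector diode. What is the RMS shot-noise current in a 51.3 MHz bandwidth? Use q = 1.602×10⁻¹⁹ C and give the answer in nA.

I_n = √(2qI·B)
2qI·B = 2 × 1.602×10⁻¹⁹ × 2.72×10⁻⁵ × 5.13×10⁷ = 4.47×10⁻¹⁶ A²
I_n = √(4.47×10⁻¹⁶) = 2.11×10⁻⁸ A = 21.1 nA

21.1 nA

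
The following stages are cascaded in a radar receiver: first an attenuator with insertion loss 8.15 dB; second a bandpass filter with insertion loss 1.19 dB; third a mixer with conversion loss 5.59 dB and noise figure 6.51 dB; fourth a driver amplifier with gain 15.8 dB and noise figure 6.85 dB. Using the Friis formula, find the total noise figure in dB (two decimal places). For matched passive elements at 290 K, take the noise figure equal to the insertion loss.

21.99 dB

Convert to linear (a loss of L dB is a gain of −L dB): F_i = 10^(NF_i/10), G_i = 10^(G_i,dB/10)
  Stage 1: F_1 = 10^(8.15/10) = 6.531, G_1 = 10^(−8.15/10) = 0.1531
  Stage 2: F_2 = 10^(1.19/10) = 1.315, G_2 = 10^(−1.19/10) = 0.7603
  Stage 3: F_3 = 10^(6.51/10) = 4.477, G_3 = 10^(−5.59/10) = 0.2761
  Stage 4: F_4 = 10^(6.85/10) = 4.842, G_4 = 10^(15.8/10) = 38.02
Friis cascade:
  F = 6.531 + (1.315 − 1)/0.1531 + (4.477 − 1)/0.1164 + (4.842 − 1)/0.03214 = 158.0
NF = 10 log₁₀(158.0) = 21.99 dB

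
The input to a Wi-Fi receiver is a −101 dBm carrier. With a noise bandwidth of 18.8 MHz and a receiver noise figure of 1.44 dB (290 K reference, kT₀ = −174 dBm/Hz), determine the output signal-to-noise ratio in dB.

−1.2 dB

Noise floor: N = −174 + 10 log₁₀(B) + NF
10 log₁₀(1.88×10⁷) = 72.74 dB
N = −174 + 72.74 + 1.44 = −99.82 dBm
SNR = P_sig − N = −101 − (−99.82) = −1.18 dB → −1.2 dB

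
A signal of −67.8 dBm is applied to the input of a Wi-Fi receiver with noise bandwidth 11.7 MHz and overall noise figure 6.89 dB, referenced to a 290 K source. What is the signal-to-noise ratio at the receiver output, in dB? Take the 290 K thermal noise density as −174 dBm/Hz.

Noise floor: N = −174 + 10 log₁₀(B) + NF
10 log₁₀(1.17×10⁷) = 70.68 dB
N = −174 + 70.68 + 6.89 = −96.43 dBm
SNR = P_sig − N = −67.8 − (−96.43) = 28.63 dB → 28.6 dB

28.6 dB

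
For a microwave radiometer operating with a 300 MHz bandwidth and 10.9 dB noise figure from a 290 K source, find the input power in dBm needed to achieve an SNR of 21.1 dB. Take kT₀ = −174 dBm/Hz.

Sensitivity = −174 + 10 log₁₀(B) + NF + SNR_min
= −174 + 84.77 + 10.9 + 21.1
= −57.23 dBm → −57.2 dBm

−57.2 dBm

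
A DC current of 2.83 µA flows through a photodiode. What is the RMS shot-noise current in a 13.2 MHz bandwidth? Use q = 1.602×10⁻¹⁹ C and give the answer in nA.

3.46 nA

I_n = √(2qI·B)
2qI·B = 2 × 1.602×10⁻¹⁹ × 2.83×10⁻⁶ × 1.32×10⁷ = 1.20×10⁻¹⁷ A²
I_n = √(1.20×10⁻¹⁷) = 3.46×10⁻⁹ A = 3.46 nA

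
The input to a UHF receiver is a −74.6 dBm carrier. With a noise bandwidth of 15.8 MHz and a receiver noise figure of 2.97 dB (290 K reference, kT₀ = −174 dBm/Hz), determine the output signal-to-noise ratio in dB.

Noise floor: N = −174 + 10 log₁₀(B) + NF
10 log₁₀(1.58×10⁷) = 71.99 dB
N = −174 + 71.99 + 2.97 = −99.04 dBm
SNR = P_sig − N = −74.6 − (−99.04) = 24.44 dB → 24.4 dB

24.4 dB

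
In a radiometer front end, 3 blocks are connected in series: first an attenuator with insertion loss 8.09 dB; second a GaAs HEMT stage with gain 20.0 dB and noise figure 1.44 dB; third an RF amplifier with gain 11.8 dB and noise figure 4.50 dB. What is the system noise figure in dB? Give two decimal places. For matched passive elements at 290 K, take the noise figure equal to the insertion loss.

9.59 dB

Convert to linear (a loss of L dB is a gain of −L dB): F_i = 10^(NF_i/10), G_i = 10^(G_i,dB/10)
  Stage 1: F_1 = 10^(8.09/10) = 6.442, G_1 = 10^(−8.09/10) = 0.1552
  Stage 2: F_2 = 10^(1.44/10) = 1.393, G_2 = 10^(20.0/10) = 100.0
  Stage 3: F_3 = 10^(4.50/10) = 2.818, G_3 = 10^(11.8/10) = 15.14
Friis cascade:
  F = 6.442 + (1.393 − 1)/0.1552 + (2.818 − 1)/15.52 = 9.091
NF = 10 log₁₀(9.091) = 9.59 dB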